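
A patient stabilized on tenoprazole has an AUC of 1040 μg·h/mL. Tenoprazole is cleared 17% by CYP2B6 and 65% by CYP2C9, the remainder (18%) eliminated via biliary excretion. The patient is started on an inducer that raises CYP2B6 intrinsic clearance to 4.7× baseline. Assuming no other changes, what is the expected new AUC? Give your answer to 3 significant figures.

638 μg·h/mL

The CYP2B6 pathway (17% of clearance) rises to 4.7× activity: 0.17 × 4.7 = 0.799.
CYP2C9 (65%) and the residual 18% are unaffected.
New clearance relative to baseline: 0.799 + 0.65 + 0.18 = 1.629.
New AUC = baseline ÷ relative clearance = 1040 / 1.629 = 638 μg·h/mL.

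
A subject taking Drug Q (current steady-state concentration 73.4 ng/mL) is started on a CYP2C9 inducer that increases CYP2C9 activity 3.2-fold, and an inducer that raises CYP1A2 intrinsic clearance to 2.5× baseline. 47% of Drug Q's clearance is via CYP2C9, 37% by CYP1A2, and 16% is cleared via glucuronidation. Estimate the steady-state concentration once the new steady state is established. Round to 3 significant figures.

28.4 ng/mL

The CYP2C9 pathway (47% of clearance) rises to 3.2× activity: 0.47 × 3.2 = 1.504.
The CYP1A2 pathway (37% of clearance) is boosted to 2.5× activity: 0.37 × 2.5 = 0.925.
The remaining 16% of clearance is unaffected.
New clearance relative to baseline: 1.504 + 0.925 + 0.16 = 2.589.
New steady-state concentration = 73.4 / 2.589 = 28.4 ng/mL (concentration scales inversely with clearance).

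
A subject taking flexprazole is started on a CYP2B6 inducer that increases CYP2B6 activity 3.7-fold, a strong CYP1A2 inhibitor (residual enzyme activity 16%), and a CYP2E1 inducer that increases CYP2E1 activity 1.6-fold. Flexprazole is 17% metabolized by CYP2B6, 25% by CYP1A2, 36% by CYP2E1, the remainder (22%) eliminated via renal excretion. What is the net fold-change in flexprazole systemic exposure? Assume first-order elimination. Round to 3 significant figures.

0.683

The CYP2B6 pathway (17% of clearance) rises to 3.7× activity: 0.17 × 3.7 = 0.629.
The CYP1A2 pathway (25% of clearance) is reduced to 0.16× activity: 0.25 × 0.16 = 0.04.
The CYP2E1 pathway (36% of clearance) increases to 1.6× activity: 0.36 × 1.6 = 0.576.
Non-CYP routes (22%) are unchanged.
New clearance relative to baseline: 0.629 + 0.04 + 0.576 + 0.22 = 1.465.
Net systemic exposure ratio = 1 / 1.465 = 0.683.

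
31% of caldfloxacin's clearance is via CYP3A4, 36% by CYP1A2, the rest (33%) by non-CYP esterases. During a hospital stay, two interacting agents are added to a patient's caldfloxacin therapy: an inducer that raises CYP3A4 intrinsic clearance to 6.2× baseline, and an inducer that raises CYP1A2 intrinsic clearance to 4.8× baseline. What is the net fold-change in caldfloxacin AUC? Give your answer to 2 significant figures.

0.25

The CYP3A4 pathway (31% of clearance) increases to 6.2× activity: 0.31 × 6.2 = 1.922.
The CYP1A2 pathway (36% of clearance) rises to 4.8× activity: 0.36 × 4.8 = 1.728.
The remaining 33% of clearance is unaffected.
New clearance relative to baseline: 1.922 + 1.728 + 0.33 = 3.98.
Net AUC ratio = 1 / 3.98 = 0.25.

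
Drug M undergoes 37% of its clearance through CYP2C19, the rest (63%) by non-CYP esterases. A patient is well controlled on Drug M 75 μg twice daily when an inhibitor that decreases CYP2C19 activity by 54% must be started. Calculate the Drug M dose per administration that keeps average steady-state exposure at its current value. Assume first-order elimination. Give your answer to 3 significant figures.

The CYP2C19 pathway (37% of clearance) is reduced to 0.46× activity: 0.37 × 0.46 = 0.1702.
The remaining 63% of clearance is unaffected.
New clearance relative to baseline: 0.1702 + 0.63 = 0.8002.
Css,avg = (dose rate)/CL, so holding Css fixed requires dose ∝ CL: 75 × 0.8002 = 60.0 μg.

60.0 μg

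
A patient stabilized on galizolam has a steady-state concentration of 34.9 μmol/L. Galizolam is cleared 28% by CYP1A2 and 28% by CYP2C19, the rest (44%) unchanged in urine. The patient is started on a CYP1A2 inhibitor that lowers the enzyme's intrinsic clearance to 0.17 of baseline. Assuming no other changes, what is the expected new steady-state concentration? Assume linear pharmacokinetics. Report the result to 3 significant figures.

The CYP1A2 pathway (28% of clearance) is reduced to 0.17× activity: 0.28 × 0.17 = 0.0476.
CYP2C19 (28%) and the residual 44% are unaffected.
CL_new/CL_old = 0.0476 + 0.28 + 0.44 = 0.7676.
New steady-state concentration = baseline ÷ relative clearance = 34.9 / 0.7676 = 45.5 μmol/L.

45.5 μmol/L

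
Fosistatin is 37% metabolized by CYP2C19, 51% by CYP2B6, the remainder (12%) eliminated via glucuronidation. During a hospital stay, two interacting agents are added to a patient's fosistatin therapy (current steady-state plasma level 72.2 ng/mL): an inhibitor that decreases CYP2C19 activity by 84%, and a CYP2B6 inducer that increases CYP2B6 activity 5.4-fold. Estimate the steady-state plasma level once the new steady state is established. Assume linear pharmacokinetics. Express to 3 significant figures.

The CYP2C19 pathway (37% of clearance) drops to 0.16× activity: 0.37 × 0.16 = 0.0592.
The CYP2B6 pathway (51% of clearance) rises to 5.4× activity: 0.51 × 5.4 = 2.754.
Non-CYP routes (12%) are unchanged.
CL_new/CL_old = 0.0592 + 2.754 + 0.12 = 2.9332.
Steady-state plasma level ∝ 1/CL: new value = 72.2 / 2.9332 = 24.6 ng/mL.

24.6 ng/mL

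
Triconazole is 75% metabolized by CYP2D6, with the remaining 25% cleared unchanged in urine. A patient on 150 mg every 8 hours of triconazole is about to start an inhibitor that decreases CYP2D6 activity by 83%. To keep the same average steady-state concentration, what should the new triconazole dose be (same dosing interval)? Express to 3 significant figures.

The CYP2D6 pathway (75% of clearance) is reduced to 0.17× activity: 0.75 × 0.17 = 0.1275.
The remaining 25% of clearance is unaffected.
New clearance relative to baseline: 0.1275 + 0.25 = 0.3775.
Exposure is unchanged when dose changes in proportion to clearance. New dose = 150 mg × 0.3775 = 56.6 mg.

56.6 mg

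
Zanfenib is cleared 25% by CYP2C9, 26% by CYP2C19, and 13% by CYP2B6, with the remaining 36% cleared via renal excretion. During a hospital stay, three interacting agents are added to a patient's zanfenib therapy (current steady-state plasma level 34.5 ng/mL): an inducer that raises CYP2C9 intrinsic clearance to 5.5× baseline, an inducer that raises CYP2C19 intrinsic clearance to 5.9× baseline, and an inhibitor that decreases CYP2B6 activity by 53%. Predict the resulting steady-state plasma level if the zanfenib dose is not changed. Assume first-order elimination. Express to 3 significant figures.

The CYP2C9 pathway (25% of clearance) increases to 5.5× activity: 0.25 × 5.5 = 1.375.
The CYP2C19 pathway (26% of clearance) rises to 5.9× activity: 0.26 × 5.9 = 1.534.
The CYP2B6 pathway (13% of clearance) drops to 0.47× activity: 0.13 × 0.47 = 0.0611.
Non-CYP routes (36%) are unchanged.
Relative clearance = 1.375 + 1.534 + 0.0611 + 0.36 = 3.3301.
New steady-state plasma level = 34.5 / 3.3301 = 10.4 ng/mL (concentration scales inversely with clearance).

10.4 ng/mL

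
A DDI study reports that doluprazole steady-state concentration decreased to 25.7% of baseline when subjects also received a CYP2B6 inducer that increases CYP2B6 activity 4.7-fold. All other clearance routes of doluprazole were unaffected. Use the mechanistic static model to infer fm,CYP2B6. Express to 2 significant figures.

Call the CYP2B6 fraction fm. After the interaction, CL_new/CL_old = fm × 4.7 + (1 − fm).
Steady-state concentration ratio = 1 / (new CL fraction), so new CL fraction = 1 / 0.257 = 3.891.
fm × 4.7 + 1 − fm = 3.891  ⇒  fm × (4.7 − 1) = 2.891  ⇒  fm = 0.78.

0.78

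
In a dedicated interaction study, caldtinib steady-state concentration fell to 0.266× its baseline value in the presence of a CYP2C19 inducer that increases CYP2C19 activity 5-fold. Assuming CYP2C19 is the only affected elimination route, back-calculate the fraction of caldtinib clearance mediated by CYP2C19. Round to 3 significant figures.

0.690

CL'/CL = 1 / 0.266 = 3.759
5·fm + (1 − fm) = 3.759
fm = (3.759 − 1) / (5 − 1) = 0.690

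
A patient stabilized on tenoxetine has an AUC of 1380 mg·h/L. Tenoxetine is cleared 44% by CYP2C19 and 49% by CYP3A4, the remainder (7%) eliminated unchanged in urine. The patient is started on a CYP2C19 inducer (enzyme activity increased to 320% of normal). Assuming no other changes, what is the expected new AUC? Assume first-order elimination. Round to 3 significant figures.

The CYP2C19 pathway (44% of clearance) rises to 3.2× activity: 0.44 × 3.2 = 1.408.
CYP3A4 (49%) and the residual 7% are unaffected.
CL_new/CL_old = 1.408 + 0.49 + 0.07 = 1.968.
With dosing unchanged, AUC scales as 1/CL: 1380 / 1.968 = 701 mg·h/L.

701 mg·h/L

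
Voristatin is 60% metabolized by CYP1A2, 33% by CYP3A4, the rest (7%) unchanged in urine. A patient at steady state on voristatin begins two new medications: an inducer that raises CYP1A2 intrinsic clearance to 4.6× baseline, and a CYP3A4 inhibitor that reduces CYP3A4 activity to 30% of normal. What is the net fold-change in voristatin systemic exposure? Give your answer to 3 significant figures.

The CYP1A2 pathway (60% of clearance) increases to 4.6× activity: 0.6 × 4.6 = 2.76.
The CYP3A4 pathway (33% of clearance) falls to 0.3× activity: 0.33 × 0.3 = 0.099.
The remaining 7% of clearance is unaffected.
New clearance relative to baseline: 2.76 + 0.099 + 0.07 = 2.929.
Net systemic exposure ratio = 1 / 2.929 = 0.341.

0.341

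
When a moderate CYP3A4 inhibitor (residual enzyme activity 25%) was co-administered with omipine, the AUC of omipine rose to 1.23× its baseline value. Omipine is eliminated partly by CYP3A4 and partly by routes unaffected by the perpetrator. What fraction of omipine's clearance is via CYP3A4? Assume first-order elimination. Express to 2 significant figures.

CL'/CL = 1 / 1.23 = 0.813
0.25·fm + (1 − fm) = 0.813
fm = (0.813 − 1) / (0.25 − 1) = 0.25

0.25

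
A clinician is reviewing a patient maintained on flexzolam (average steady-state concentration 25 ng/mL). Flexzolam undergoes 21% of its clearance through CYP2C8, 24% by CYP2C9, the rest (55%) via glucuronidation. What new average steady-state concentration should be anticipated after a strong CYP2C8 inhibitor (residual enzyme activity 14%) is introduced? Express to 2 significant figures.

31 ng/mL

The CYP2C8 pathway (21% of clearance) falls to 0.14× activity: 0.21 × 0.14 = 0.0294.
CYP2C9 (24%) and the residual 55% are unaffected.
Relative clearance = 0.0294 + 0.24 + 0.55 = 0.8194.
New average steady-state concentration = baseline ÷ relative clearance = 25 / 0.8194 = 31 ng/mL.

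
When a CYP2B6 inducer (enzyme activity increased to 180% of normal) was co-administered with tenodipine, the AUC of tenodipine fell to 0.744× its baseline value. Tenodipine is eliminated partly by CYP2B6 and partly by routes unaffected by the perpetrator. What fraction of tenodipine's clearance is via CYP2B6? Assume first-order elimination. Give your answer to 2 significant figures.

Let fm be the CYP2B6 fraction. New clearance relative to baseline = fm × 1.8 + (1 − fm).
AUC ratio = 1 / (new CL fraction), so new CL fraction = 1 / 0.744 = 1.344.
fm × 1.8 + 1 − fm = 1.344  ⇒  fm × (1.8 − 1) = 0.3441  ⇒  fm = 0.43.

0.43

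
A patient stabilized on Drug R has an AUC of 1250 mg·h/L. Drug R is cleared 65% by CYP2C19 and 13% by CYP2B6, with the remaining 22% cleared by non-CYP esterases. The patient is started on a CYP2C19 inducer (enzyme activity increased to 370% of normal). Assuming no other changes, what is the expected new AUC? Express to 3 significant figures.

CYP2C19: 0.65 × 3.7 = 2.405
CYP2B6: 0.13 (unchanged)
Other: 0.22 (unchanged)
Relative clearance = 2.405 + 0.13 + 0.22 = 2.755.
AUC ∝ 1/CL, so new value = 1250 / 2.755 = 454 mg·h/L.

454 mg·h/L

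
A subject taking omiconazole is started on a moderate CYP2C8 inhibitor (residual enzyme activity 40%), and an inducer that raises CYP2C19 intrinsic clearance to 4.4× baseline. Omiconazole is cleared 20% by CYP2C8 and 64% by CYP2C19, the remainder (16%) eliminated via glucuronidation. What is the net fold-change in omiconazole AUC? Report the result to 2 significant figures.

0.33

The CYP2C8 pathway (20% of clearance) is reduced to 0.4× activity: 0.2 × 0.4 = 0.08.
The CYP2C19 pathway (64% of clearance) rises to 4.4× activity: 0.64 × 4.4 = 2.816.
Non-CYP routes (16%) are unchanged.
Relative clearance = 0.08 + 2.816 + 0.16 = 3.056.
AUC ∝ 1/CL: fold-change = 1 / 3.056 = 0.33.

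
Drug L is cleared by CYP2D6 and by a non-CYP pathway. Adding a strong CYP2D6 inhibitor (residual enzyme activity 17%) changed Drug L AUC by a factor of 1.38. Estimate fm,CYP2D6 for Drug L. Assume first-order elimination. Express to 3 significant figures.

0.332

CL'/CL = 1 / 1.38 = 0.7246
0.17·fm + (1 − fm) = 0.7246
fm = (0.7246 − 1) / (0.17 − 1) = 0.332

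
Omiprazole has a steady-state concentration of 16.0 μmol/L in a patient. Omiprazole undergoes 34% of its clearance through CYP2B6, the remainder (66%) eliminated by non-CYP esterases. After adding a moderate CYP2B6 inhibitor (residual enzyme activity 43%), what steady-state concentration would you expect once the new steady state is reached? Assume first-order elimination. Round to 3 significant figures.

The CYP2B6 pathway (34% of clearance) drops to 0.43× activity: 0.34 × 0.43 = 0.1462.
The remaining 66% of clearance is unaffected.
CL_new/CL_old = 0.1462 + 0.66 = 0.8062.
Steady-state concentration ∝ 1/CL, so new value = 16.0 / 0.8062 = 19.8 μmol/L.

19.8 μmol/L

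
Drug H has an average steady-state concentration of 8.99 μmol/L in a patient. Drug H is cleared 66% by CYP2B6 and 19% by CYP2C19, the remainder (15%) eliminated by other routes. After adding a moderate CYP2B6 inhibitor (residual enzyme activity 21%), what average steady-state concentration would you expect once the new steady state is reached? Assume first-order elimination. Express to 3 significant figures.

18.8 μmol/L

The CYP2B6 pathway (66% of clearance) drops to 0.21× activity: 0.66 × 0.21 = 0.1386.
CYP2C19 (19%) and the residual 15% are unaffected.
Relative clearance = 0.1386 + 0.19 + 0.15 = 0.4786.
With dosing unchanged, average steady-state concentration scales as 1/CL: 8.99 / 0.4786 = 18.8 μmol/L.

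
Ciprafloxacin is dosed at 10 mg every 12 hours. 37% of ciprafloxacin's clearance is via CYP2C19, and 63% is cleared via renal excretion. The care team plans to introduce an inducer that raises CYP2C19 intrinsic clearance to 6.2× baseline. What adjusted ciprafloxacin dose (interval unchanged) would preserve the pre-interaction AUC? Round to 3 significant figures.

CYP2C19: 0.37 × 6.2 = 2.294
Other: 0.63 (unchanged)
New clearance relative to baseline: 2.294 + 0.63 = 2.924.
To maintain the same steady-state level, dose must scale with clearance: new dose = 10 × 2.924 = 29.2 mg.

29.2 mg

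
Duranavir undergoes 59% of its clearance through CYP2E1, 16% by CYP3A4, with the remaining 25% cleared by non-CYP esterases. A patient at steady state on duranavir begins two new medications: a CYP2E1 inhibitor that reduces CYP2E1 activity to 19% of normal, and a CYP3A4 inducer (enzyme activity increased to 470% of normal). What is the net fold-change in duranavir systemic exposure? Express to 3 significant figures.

0.898

The CYP2E1 pathway (59% of clearance) is reduced to 0.19× activity: 0.59 × 0.19 = 0.1121.
The CYP3A4 pathway (16% of clearance) is boosted to 4.7× activity: 0.16 × 4.7 = 0.752.
The remaining 25% of clearance is unaffected.
Relative clearance = 0.1121 + 0.752 + 0.25 = 1.1141.
Systemic exposure ∝ 1/CL: fold-change = 1 / 1.1141 = 0.898.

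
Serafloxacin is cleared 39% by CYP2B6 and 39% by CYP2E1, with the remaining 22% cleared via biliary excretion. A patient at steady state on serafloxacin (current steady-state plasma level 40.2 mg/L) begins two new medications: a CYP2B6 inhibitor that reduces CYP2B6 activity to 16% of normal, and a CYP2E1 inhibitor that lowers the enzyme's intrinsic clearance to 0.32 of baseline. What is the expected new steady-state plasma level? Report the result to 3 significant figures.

CYP2B6: 0.39 × 0.16 = 0.0624
CYP2E1: 0.39 × 0.32 = 0.1248
Other: 0.22 (unchanged)
CL_new/CL_old = 0.0624 + 0.1248 + 0.22 = 0.4072.
Steady-state plasma level ∝ 1/CL: new value = 40.2 / 0.4072 = 98.7 mg/L.

98.7 mg/L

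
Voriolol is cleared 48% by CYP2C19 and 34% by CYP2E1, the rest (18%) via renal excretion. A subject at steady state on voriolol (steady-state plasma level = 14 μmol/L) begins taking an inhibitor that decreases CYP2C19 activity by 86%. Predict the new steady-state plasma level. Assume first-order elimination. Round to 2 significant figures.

24 μmol/L

CYP2C19: 0.48 × 0.14 = 0.0672
CYP2E1: 0.34 (unchanged)
Other: 0.18 (unchanged)
Relative clearance = 0.0672 + 0.34 + 0.18 = 0.5872.
Steady-state plasma level ∝ 1/CL, so new value = 14 / 0.5872 = 24 μmol/L.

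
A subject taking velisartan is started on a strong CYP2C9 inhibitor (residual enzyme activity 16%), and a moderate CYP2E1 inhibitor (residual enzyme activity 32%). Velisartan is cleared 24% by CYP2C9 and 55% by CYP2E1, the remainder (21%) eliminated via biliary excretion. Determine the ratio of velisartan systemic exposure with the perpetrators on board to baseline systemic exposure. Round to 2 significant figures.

2.4

The CYP2C9 pathway (24% of clearance) is reduced to 0.16× activity: 0.24 × 0.16 = 0.0384.
The CYP2E1 pathway (55% of clearance) is reduced to 0.32× activity: 0.55 × 0.32 = 0.176.
Non-CYP routes (21%) are unchanged.
CL_new/CL_old = 0.0384 + 0.176 + 0.21 = 0.4244.
Systemic exposure ∝ 1/CL: fold-change = 1 / 0.4244 = 2.4.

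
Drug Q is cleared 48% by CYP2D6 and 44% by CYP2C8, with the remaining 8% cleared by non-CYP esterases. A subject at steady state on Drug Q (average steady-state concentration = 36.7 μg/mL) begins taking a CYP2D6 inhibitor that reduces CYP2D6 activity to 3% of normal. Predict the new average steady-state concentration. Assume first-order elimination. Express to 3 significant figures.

68.7 μg/mL

CYP2D6: 0.48 × 0.03 = 0.0144
CYP2C8: 0.44 (unchanged)
Other: 0.08 (unchanged)
New clearance relative to baseline: 0.0144 + 0.44 + 0.08 = 0.5344.
With dosing unchanged, average steady-state concentration scales as 1/CL: 36.7 / 0.5344 = 68.7 μg/mL.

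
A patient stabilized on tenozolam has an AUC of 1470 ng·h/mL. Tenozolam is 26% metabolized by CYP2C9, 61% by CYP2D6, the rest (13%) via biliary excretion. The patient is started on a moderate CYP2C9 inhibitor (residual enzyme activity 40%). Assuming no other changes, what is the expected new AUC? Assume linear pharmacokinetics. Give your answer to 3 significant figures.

1.74 × 10³ ng·h/mL

The CYP2C9 pathway (26% of clearance) falls to 0.4× activity: 0.26 × 0.4 = 0.104.
CYP2D6 (61%) and the residual 13% are unaffected.
CL_new/CL_old = 0.104 + 0.61 + 0.13 = 0.844.
AUC ∝ 1/CL, so new value = 1470 / 0.844 = 1.74 × 10³ ng·h/mL.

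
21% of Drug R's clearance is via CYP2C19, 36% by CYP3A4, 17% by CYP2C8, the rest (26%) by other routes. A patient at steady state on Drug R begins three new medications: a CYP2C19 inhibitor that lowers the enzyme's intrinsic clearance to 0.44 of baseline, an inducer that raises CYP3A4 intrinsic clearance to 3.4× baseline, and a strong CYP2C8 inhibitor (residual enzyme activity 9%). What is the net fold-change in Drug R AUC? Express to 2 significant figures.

CYP2C19: 0.21 × 0.44 = 0.0924
CYP3A4: 0.36 × 3.4 = 1.224
CYP2C8: 0.17 × 0.09 = 0.0153
Other: 0.26 (unchanged)
CL_new/CL_old = 0.0924 + 1.224 + 0.0153 + 0.26 = 1.5917.
AUC ∝ 1/CL: fold-change = 1 / 1.5917 = 0.63.

0.63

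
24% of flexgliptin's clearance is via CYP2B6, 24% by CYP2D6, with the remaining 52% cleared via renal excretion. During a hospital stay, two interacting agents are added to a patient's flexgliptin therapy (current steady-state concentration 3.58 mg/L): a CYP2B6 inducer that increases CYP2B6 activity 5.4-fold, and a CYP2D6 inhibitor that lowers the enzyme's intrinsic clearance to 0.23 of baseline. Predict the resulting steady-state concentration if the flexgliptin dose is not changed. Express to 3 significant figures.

The CYP2B6 pathway (24% of clearance) rises to 5.4× activity: 0.24 × 5.4 = 1.296.
The CYP2D6 pathway (24% of clearance) drops to 0.23× activity: 0.24 × 0.23 = 0.0552.
The remaining 52% of clearance is unaffected.
Relative clearance = 1.296 + 0.0552 + 0.52 = 1.8712.
Steady-state concentration ∝ 1/CL: new value = 3.58 / 1.8712 = 1.91 mg/L.

1.91 mg/L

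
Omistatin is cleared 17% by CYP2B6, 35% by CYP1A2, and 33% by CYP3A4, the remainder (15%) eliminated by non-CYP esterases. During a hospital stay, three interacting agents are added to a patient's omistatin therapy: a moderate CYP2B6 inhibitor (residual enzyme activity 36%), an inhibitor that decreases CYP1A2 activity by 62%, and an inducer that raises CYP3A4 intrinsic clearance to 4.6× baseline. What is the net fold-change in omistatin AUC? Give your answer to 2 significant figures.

The CYP2B6 pathway (17% of clearance) is reduced to 0.36× activity: 0.17 × 0.36 = 0.0612.
The CYP1A2 pathway (35% of clearance) falls to 0.38× activity: 0.35 × 0.38 = 0.133.
The CYP3A4 pathway (33% of clearance) rises to 4.6× activity: 0.33 × 4.6 = 1.518.
The remaining 15% of clearance is unaffected.
New clearance relative to baseline: 0.0612 + 0.133 + 1.518 + 0.15 = 1.8622.
AUC ∝ 1/CL: fold-change = 1 / 1.8622 = 0.54.

0.54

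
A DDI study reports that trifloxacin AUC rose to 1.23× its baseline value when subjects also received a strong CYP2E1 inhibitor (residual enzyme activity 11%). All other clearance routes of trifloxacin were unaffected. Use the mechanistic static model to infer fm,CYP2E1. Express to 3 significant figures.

0.210

CL'/CL = 1 / 1.23 = 0.813
0.11·fm + (1 − fm) = 0.813
fm = (0.813 − 1) / (0.11 − 1) = 0.210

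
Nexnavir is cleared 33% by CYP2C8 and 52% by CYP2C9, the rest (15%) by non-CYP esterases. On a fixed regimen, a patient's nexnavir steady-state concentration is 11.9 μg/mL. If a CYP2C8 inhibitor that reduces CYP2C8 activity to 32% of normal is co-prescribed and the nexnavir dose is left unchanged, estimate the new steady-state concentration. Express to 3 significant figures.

The CYP2C8 pathway (33% of clearance) drops to 0.32× activity: 0.33 × 0.32 = 0.1056.
CYP2C9 (52%) and the residual 15% are unaffected.
CL_new/CL_old = 0.1056 + 0.52 + 0.15 = 0.7756.
New steady-state concentration = baseline ÷ relative clearance = 11.9 / 0.7756 = 15.3 μg/mL.

15.3 μg/mL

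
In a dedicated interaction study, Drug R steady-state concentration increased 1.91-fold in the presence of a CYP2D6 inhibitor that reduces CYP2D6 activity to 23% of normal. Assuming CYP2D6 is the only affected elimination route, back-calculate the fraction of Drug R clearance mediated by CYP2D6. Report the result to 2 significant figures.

Write x for the fraction cleared via CYP2D6. The observed steady-state concentration change means clearance fell to 1/1.91 = 0.5236 of baseline.
Only the CYP2D6 route changed, so 0.5236 = x·0.23 + (1 − x), giving x = 0.62.

0.62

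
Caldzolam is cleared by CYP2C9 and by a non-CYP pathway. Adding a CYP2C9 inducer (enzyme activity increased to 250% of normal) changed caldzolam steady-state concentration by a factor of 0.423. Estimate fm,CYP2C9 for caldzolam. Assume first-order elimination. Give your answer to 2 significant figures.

0.91

Let x = fm,CYP2C9. Because steady-state concentration ∝ 1/CL, relative clearance rose to 1/0.423 = 2.364.
Only the CYP2C9 route changed, so 2.364 = x·2.5 + (1 − x), giving x = 0.91.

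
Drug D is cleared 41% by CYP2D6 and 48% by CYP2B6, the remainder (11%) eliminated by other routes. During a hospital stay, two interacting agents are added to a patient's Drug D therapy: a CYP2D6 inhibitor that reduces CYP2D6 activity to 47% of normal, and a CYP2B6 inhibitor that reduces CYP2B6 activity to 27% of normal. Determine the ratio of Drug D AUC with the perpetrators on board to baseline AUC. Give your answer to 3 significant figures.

The CYP2D6 pathway (41% of clearance) drops to 0.47× activity: 0.41 × 0.47 = 0.1927.
The CYP2B6 pathway (48% of clearance) falls to 0.27× activity: 0.48 × 0.27 = 0.1296.
The remaining 11% of clearance is unaffected.
Relative clearance = 0.1927 + 0.1296 + 0.11 = 0.4323.
Because AUC varies inversely with clearance, the combined effect is 1 / 0.4323 = 2.31.

2.31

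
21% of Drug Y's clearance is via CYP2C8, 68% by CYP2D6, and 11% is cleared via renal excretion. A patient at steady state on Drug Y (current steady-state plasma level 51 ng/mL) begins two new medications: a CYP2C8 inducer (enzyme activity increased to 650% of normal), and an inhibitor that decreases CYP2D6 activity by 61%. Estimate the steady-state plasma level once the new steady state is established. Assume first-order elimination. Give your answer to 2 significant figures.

29 ng/mL

CYP2C8: 0.21 × 6.5 = 1.365
CYP2D6: 0.68 × 0.39 = 0.2652
Other: 0.11 (unchanged)
CL_new/CL_old = 1.365 + 0.2652 + 0.11 = 1.7402.
New steady-state plasma level = 51 / 1.7402 = 29 ng/mL (concentration scales inversely with clearance).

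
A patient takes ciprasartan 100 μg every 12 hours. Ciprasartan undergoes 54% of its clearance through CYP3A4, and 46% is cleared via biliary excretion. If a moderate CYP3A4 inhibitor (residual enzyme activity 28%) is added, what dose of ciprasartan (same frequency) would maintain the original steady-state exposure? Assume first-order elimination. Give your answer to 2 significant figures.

CYP3A4: 0.54 × 0.28 = 0.1512
Other: 0.46 (unchanged)
CL_new/CL_old = 0.1512 + 0.46 = 0.6112.
Css,avg = (dose rate)/CL, so holding Css fixed requires dose ∝ CL: 100 × 0.6112 = 61 μg.

61 μg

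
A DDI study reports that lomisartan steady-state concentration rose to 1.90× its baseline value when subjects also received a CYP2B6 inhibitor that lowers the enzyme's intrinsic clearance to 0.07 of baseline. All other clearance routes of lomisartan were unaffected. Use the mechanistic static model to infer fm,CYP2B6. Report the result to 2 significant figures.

0.51

Write x for the fraction cleared via CYP2B6. The observed steady-state concentration change means clearance fell to 1/1.90 = 0.5263 of baseline.
Only the CYP2B6 route changed, so 0.5263 = x·0.07 + (1 − x), giving x = 0.51.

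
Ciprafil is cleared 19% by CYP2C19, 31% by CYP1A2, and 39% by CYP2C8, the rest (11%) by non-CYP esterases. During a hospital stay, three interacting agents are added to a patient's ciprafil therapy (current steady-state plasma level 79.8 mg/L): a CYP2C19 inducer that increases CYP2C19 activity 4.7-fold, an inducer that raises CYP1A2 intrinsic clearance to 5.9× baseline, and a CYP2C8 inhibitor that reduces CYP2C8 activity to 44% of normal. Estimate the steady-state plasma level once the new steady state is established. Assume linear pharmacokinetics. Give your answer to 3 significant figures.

The CYP2C19 pathway (19% of clearance) increases to 4.7× activity: 0.19 × 4.7 = 0.893.
The CYP1A2 pathway (31% of clearance) is boosted to 5.9× activity: 0.31 × 5.9 = 1.829.
The CYP2C8 pathway (39% of clearance) drops to 0.44× activity: 0.39 × 0.44 = 0.1716.
The remaining 11% of clearance is unaffected.
Relative clearance = 0.893 + 1.829 + 0.1716 + 0.11 = 3.0036.
Steady-state plasma level ∝ 1/CL: new value = 79.8 / 3.0036 = 26.6 mg/L.

26.6 mg/L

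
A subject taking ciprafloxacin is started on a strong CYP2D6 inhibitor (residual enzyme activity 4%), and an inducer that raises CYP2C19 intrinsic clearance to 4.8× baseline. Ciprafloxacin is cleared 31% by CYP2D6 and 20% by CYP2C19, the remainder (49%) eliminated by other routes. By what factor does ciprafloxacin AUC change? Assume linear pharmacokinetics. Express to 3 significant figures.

The CYP2D6 pathway (31% of clearance) drops to 0.04× activity: 0.31 × 0.04 = 0.0124.
The CYP2C19 pathway (20% of clearance) is boosted to 4.8× activity: 0.2 × 4.8 = 0.96.
The remaining 49% of clearance is unaffected.
Relative clearance = 0.0124 + 0.96 + 0.49 = 1.4624.
AUC ∝ 1/CL: fold-change = 1 / 1.4624 = 0.684.

0.684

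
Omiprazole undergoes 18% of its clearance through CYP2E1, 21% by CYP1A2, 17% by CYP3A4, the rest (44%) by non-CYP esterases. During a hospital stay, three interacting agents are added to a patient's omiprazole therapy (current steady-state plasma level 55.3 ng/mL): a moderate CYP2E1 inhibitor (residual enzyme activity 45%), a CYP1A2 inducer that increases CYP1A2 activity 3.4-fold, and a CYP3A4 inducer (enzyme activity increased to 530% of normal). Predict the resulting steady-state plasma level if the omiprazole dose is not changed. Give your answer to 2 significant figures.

The CYP2E1 pathway (18% of clearance) is reduced to 0.45× activity: 0.18 × 0.45 = 0.081.
The CYP1A2 pathway (21% of clearance) increases to 3.4× activity: 0.21 × 3.4 = 0.714.
The CYP3A4 pathway (17% of clearance) rises to 5.3× activity: 0.17 × 5.3 = 0.901.
Non-CYP routes (44%) are unchanged.
Relative clearance = 0.081 + 0.714 + 0.901 + 0.44 = 2.136.
Steady-state plasma level ∝ 1/CL: new value = 55.3 / 2.136 = 26 ng/mL.

26 ng/mL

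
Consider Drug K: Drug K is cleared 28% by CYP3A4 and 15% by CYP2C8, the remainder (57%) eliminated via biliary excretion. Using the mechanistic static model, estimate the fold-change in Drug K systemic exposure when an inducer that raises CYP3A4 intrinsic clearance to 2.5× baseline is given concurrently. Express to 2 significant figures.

The CYP3A4 pathway (28% of clearance) rises to 2.5× activity: 0.28 × 2.5 = 0.7.
CYP2C8 (15%) and the residual 57% are unaffected.
Relative clearance = 0.7 + 0.15 + 0.57 = 1.42.
Systemic exposure is inversely proportional to clearance, so the fold-change is 1 / 1.42 = 0.70.

0.70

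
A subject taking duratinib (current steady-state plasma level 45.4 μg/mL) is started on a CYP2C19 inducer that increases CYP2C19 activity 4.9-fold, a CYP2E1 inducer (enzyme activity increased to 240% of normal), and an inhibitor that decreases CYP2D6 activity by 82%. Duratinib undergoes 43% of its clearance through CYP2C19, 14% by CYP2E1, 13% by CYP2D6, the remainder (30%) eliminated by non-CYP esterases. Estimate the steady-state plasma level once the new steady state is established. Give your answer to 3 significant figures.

The CYP2C19 pathway (43% of clearance) rises to 4.9× activity: 0.43 × 4.9 = 2.107.
The CYP2E1 pathway (14% of clearance) is boosted to 2.4× activity: 0.14 × 2.4 = 0.336.
The CYP2D6 pathway (13% of clearance) drops to 0.18× activity: 0.13 × 0.18 = 0.0234.
Non-CYP routes (30%) are unchanged.
New clearance relative to baseline: 2.107 + 0.336 + 0.0234 + 0.3 = 2.7664.
Dividing the baseline by the relative clearance: 45.4 / 2.7664 = 16.4 μg/mL.

16.4 μg/mL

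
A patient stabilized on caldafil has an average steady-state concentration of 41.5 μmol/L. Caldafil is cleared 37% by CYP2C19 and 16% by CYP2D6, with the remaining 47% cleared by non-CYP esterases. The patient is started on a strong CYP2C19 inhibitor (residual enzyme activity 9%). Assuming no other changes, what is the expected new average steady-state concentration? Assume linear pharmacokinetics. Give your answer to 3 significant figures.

62.6 μmol/L

CYP2C19: 0.37 × 0.09 = 0.0333
CYP2D6: 0.16 (unchanged)
Other: 0.47 (unchanged)
New clearance relative to baseline: 0.0333 + 0.16 + 0.47 = 0.6633.
Average steady-state concentration ∝ 1/CL, so new value = 41.5 / 0.6633 = 62.6 μmol/L.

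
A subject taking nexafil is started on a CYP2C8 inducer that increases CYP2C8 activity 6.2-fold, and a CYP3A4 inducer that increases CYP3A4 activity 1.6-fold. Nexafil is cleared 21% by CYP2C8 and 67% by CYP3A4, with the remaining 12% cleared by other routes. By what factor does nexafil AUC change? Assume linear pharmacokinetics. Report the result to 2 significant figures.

0.40

The CYP2C8 pathway (21% of clearance) is boosted to 6.2× activity: 0.21 × 6.2 = 1.302.
The CYP3A4 pathway (67% of clearance) is boosted to 1.6× activity: 0.67 × 1.6 = 1.072.
The remaining 12% of clearance is unaffected.
Relative clearance = 1.302 + 1.072 + 0.12 = 2.494.
Net AUC ratio = 1 / 2.494 = 0.40.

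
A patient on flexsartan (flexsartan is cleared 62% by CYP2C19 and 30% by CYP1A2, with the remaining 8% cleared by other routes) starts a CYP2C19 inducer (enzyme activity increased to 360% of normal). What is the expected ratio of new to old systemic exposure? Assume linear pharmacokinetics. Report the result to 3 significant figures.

0.383

The CYP2C19 pathway (62% of clearance) increases to 3.6× activity: 0.62 × 3.6 = 2.232.
CYP1A2 (30%) and the residual 8% are unaffected.
New clearance relative to baseline: 2.232 + 0.3 + 0.08 = 2.612.
Systemic exposure ratio = CL_old/CL_new = 1 / 2.612 = 0.383.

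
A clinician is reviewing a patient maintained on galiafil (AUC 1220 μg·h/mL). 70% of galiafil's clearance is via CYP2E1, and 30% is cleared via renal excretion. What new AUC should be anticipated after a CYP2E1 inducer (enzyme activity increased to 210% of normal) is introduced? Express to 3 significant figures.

CYP2E1: 0.7 × 2.1 = 1.47
Other: 0.3 (unchanged)
Relative clearance = 1.47 + 0.3 = 1.77.
With dosing unchanged, AUC scales as 1/CL: 1220 / 1.77 = 689 μg·h/mL.

689 μg·h/mL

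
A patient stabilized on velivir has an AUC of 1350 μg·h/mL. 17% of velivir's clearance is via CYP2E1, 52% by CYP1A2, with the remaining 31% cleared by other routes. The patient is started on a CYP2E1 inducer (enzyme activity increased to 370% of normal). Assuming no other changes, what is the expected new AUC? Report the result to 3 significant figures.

925 μg·h/mL

The CYP2E1 pathway (17% of clearance) rises to 3.7× activity: 0.17 × 3.7 = 0.629.
CYP1A2 (52%) and the residual 31% are unaffected.
CL_new/CL_old = 0.629 + 0.52 + 0.31 = 1.459.
With dosing unchanged, AUC scales as 1/CL: 1350 / 1.459 = 925 μg·h/mL.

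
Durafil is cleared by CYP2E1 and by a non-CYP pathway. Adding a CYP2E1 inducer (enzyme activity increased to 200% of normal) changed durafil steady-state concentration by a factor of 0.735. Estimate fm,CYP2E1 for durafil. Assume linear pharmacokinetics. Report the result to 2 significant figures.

CL'/CL = 1 / 0.735 = 1.361
2·fm + (1 − fm) = 1.361
fm = (1.361 − 1) / (2 − 1) = 0.36

0.36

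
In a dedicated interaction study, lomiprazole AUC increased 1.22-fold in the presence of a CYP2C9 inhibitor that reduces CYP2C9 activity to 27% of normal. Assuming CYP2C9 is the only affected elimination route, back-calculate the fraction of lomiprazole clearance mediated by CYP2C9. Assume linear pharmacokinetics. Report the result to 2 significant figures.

Let x = fm,CYP2C9. Because AUC ∝ 1/CL, relative clearance fell to 1/1.22 = 0.8197.
Setting x·0.27 + (1 − x) = 0.8197 and solving: x = (0.8197 − 1)/(0.27 − 1) = 0.25.

0.25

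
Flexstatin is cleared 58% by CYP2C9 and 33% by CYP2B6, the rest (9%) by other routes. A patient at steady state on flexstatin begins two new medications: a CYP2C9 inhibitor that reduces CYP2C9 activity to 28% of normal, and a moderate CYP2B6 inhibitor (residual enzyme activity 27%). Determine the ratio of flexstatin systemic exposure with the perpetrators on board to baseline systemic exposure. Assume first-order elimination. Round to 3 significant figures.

2.93

The CYP2C9 pathway (58% of clearance) falls to 0.28× activity: 0.58 × 0.28 = 0.1624.
The CYP2B6 pathway (33% of clearance) falls to 0.27× activity: 0.33 × 0.27 = 0.0891.
Non-CYP routes (9%) are unchanged.
New clearance relative to baseline: 0.1624 + 0.0891 + 0.09 = 0.3415.
Net systemic exposure ratio = 1 / 0.3415 = 2.93.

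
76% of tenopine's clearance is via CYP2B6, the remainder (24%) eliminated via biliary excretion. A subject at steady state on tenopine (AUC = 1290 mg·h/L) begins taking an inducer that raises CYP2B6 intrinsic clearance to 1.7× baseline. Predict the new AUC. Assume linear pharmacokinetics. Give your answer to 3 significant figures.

842 mg·h/L

CYP2B6: 0.76 × 1.7 = 1.292
Other: 0.24 (unchanged)
CL_new/CL_old = 1.292 + 0.24 = 1.532.
With dosing unchanged, AUC scales as 1/CL: 1290 / 1.532 = 842 mg·h/L.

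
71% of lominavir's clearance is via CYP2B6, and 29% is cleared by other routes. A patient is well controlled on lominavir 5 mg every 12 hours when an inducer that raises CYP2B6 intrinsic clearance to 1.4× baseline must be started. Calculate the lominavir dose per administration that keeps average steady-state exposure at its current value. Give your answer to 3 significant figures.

The CYP2B6 pathway (71% of clearance) increases to 1.4× activity: 0.71 × 1.4 = 0.994.
The remaining 29% of clearance is unaffected.
CL_new/CL_old = 0.994 + 0.29 = 1.284.
To maintain the same steady-state level, dose must scale with clearance: new dose = 5 × 1.284 = 6.42 mg.

6.42 mg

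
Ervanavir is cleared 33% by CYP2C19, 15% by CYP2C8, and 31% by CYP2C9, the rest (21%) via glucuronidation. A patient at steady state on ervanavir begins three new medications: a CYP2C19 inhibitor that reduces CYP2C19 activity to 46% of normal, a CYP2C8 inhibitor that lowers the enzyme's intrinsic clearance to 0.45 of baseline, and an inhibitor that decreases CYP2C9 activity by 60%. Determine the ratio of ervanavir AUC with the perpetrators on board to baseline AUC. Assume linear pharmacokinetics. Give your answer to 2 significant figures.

1.8

The CYP2C19 pathway (33% of clearance) is reduced to 0.46× activity: 0.33 × 0.46 = 0.1518.
The CYP2C8 pathway (15% of clearance) is reduced to 0.45× activity: 0.15 × 0.45 = 0.0675.
The CYP2C9 pathway (31% of clearance) falls to 0.4× activity: 0.31 × 0.4 = 0.124.
Non-CYP routes (21%) are unchanged.
New clearance relative to baseline: 0.1518 + 0.0675 + 0.124 + 0.21 = 0.5533.
AUC ∝ 1/CL: fold-change = 1 / 0.5533 = 1.8.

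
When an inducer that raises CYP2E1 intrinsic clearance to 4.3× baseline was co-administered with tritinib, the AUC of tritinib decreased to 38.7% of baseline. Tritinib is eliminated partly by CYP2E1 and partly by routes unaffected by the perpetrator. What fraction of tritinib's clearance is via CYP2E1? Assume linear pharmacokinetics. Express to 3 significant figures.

Call the CYP2E1 fraction fm. After the interaction, CL_new/CL_old = fm × 4.3 + (1 − fm).
AUC ratio = 1 / (new CL fraction), so new CL fraction = 1 / 0.387 = 2.584.
fm × 4.3 + 1 − fm = 2.584  ⇒  fm × (4.3 − 1) = 1.584  ⇒  fm = 0.480.

0.480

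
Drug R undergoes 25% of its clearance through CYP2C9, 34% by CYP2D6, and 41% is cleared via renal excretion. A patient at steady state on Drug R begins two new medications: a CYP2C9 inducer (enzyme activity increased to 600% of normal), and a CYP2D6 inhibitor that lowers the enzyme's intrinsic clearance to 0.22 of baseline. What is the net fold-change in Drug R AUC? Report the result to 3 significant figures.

0.504

The CYP2C9 pathway (25% of clearance) rises to 6× activity: 0.25 × 6 = 1.5.
The CYP2D6 pathway (34% of clearance) is reduced to 0.22× activity: 0.34 × 0.22 = 0.0748.
Non-CYP routes (41%) are unchanged.
Relative clearance = 1.5 + 0.0748 + 0.41 = 1.9848.
Net AUC ratio = 1 / 1.9848 = 0.504.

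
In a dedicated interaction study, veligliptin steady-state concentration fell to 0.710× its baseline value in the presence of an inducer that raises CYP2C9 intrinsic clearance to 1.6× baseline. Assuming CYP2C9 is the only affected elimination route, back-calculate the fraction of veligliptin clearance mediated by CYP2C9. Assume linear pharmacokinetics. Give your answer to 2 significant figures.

0.68

Write x for the fraction cleared via CYP2C9. The observed steady-state concentration change means clearance rose to 1/0.710 = 1.408 of baseline.
Only the CYP2C9 route changed, so 1.408 = x·1.6 + (1 − x), giving x = 0.68.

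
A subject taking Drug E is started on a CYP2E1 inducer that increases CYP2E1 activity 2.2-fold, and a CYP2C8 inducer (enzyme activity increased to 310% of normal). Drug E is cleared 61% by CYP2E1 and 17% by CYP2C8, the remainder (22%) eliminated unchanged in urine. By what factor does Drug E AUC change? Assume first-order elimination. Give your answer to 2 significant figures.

The CYP2E1 pathway (61% of clearance) is boosted to 2.2× activity: 0.61 × 2.2 = 1.342.
The CYP2C8 pathway (17% of clearance) is boosted to 3.1× activity: 0.17 × 3.1 = 0.527.
Non-CYP routes (22%) are unchanged.
New clearance relative to baseline: 1.342 + 0.527 + 0.22 = 2.089.
Because AUC varies inversely with clearance, the combined effect is 1 / 2.089 = 0.48.

0.48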